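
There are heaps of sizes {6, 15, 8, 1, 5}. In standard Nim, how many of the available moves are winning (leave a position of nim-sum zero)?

3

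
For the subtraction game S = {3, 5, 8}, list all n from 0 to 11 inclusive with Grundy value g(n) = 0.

Grundy values for subtraction set {3, 5, 8}:
g(0) = mex{} = 0
g(1) = mex{} = 0
g(2) = mex{} = 0
g(3) = mex{0} = 1
g(4) = mex{0} = 1
g(5) = mex{0} = 1
g(6) = mex{0,1} = 2
g(7) = mex{0,1} = 2
g(8) = mex{0,1} = 2
g(9) = mex{0,1,2} = 3
g(10) = mex{0,1,2} = 3
g(11) = mex{1,2} = 0
The P-positions (g = 0) in 0..11 are 0, 1, 2, 11.

0, 1, 2, 11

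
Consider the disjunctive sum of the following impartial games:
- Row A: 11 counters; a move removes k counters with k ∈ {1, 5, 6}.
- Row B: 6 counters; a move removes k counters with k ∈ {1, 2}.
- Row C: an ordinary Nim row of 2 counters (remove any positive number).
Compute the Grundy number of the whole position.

2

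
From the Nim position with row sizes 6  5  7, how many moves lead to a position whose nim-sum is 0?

3

Nim-sum: 6 ^ 5 ^ 7 = 4.
The overall nim-sum is X = 4. A row of size p has a winning move iff p XOR X < p (reduce it to p XOR X).
  6: 6 XOR 4 = 2 < 6 — winning move (to 2).
  5: 5 XOR 4 = 1 < 5 — winning move (to 1).
  7: 7 XOR 4 = 3 < 7 — winning move (to 3).
That gives 3 winning moves.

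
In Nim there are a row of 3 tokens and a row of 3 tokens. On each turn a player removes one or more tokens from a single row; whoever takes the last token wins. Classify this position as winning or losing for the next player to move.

Losing position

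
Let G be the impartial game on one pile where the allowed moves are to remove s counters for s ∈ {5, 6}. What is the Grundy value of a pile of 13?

Compute g(0), g(1), … for moves {5, 6}:
g(0) = mex{} = 0
g(1) = mex{} = 0
g(2) = mex{} = 0
g(3) = mex{} = 0
g(4) = mex{} = 0
g(5) = mex{0} = 1
g(6) = mex{0} = 1
g(7) = mex{0} = 1
g(8) = mex{0} = 1
g(9) = mex{0} = 1
g(10) = mex{0,1} = 2
g(11) = mex{1} = 0
g(12) = mex{1} = 0
g(13) = mex{1} = 0
So g(13) = 0.

0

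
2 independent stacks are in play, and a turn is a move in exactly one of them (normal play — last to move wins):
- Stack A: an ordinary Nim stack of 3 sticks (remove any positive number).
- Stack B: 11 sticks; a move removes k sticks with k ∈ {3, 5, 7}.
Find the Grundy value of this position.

3

Stack A is a plain Nim stack of size 3, so its Grundy value is 3.
Grundy values for stack B (subtraction set {3, 5, 7}):
k:     0  1  2  3  4  5  6  7  8  9 10 11
g(k):  0  0  0  1  1  1  2  2  2  3  0  0
So g(11) = 0.
By the Sprague-Grundy theorem, the Grundy value of a sum of independent games is the XOR of the component values.
Combined value = 3 XOR 0 = 3.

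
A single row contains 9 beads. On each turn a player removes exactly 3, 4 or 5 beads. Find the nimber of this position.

0

Compute g(0), g(1), … for moves {3, 4, 5}:
k:     0  1  2  3  4  5  6  7  8  9
g(k):  0  0  0  1  1  1  2  2  0  0
So g(9) = 0.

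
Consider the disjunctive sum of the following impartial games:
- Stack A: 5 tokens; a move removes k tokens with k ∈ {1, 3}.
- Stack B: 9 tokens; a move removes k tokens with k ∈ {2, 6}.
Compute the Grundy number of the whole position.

1

Grundy values for stack A (subtraction set {1, 3}):
g(0) = mex{} = 0
g(1) = mex{0} = 1
g(2) = mex{1} = 0
g(3) = mex{0} = 1
g(4) = mex{1} = 0
g(5) = mex{0} = 1
So g(5) = 1.
Grundy values for stack B (subtraction set {2, 6}):
g(0) = mex{} = 0
g(1) = mex{} = 0
g(2) = mex{0} = 1
g(3) = mex{0} = 1
g(4) = mex{1} = 0
g(5) = mex{1} = 0
g(6) = mex{0} = 1
g(7) = mex{0} = 1
g(8) = mex{1} = 0
g(9) = mex{1} = 0
So g(9) = 0.
By the Sprague-Grundy theorem, the Grundy value of a sum of independent games is the XOR of the component values.
Combined value = 1 XOR 0 = 1.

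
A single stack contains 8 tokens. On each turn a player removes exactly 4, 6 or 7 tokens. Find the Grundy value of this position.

Grundy values for subtraction set {4, 6, 7}:
g(0) = mex{} = 0
g(1) = mex{} = 0
g(2) = mex{} = 0
g(3) = mex{} = 0
g(4) = mex{0} = 1
g(5) = mex{0} = 1
g(6) = mex{0} = 1
g(7) = mex{0} = 1
g(8) = mex{0,1} = 2
So g(8) = 2.

2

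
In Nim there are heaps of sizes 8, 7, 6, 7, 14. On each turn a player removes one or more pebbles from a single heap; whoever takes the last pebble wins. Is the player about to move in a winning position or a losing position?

Nim-sum: 8 ^ 7 ^ 6 ^ 7 ^ 14 = 0.
The nim-sum is 0, so this is a P-position: the player to move is in a losing position under optimal play.

Losing position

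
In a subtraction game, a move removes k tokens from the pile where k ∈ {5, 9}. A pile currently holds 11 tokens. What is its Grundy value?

2

Compute g(0), g(1), … for moves {5, 9}:
g(0) = mex{} = 0
g(1) = mex{} = 0
g(2) = mex{} = 0
g(3) = mex{} = 0
g(4) = mex{} = 0
g(5) = mex{0} = 1
g(6) = mex{0} = 1
g(7) = mex{0} = 1
g(8) = mex{0} = 1
g(9) = mex{0} = 1
g(10) = mex{0,1} = 2
g(11) = mex{0,1} = 2
So g(11) = 2.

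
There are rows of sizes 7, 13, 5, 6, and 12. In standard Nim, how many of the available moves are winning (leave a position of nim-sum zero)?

Nim-sum: 7 ⊕ 13 ⊕ 5 ⊕ 6 ⊕ 12 = 5.
The overall nim-sum is X = 5. A row of size p has a winning move iff p XOR X < p (reduce it to p XOR X).
  7: 7 XOR 5 = 2 < 7 — winning move (to 2).
  13: 13 XOR 5 = 8 < 13 — winning move (to 8).
  5: 5 XOR 5 = 0 < 5 — winning move (to 0).
  6: 6 XOR 5 = 3 < 6 — winning move (to 3).
  12: 12 XOR 5 = 9 < 12 — winning move (to 9).
That gives 5 winning moves.

5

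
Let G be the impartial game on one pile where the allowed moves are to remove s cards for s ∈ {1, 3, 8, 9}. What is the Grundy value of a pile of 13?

3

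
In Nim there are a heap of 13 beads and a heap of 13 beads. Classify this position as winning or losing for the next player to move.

Losing position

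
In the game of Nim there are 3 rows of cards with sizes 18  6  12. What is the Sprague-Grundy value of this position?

24

Nim-sum: 18 ^ 6 ^ 12 = 24.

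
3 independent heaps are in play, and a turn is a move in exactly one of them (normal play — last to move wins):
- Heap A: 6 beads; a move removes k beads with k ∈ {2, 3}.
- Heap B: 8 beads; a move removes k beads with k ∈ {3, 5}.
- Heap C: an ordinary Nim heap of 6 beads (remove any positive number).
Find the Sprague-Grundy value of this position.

For heap A, compute g(0), g(1), … with moves {2, 3}:
k:     0  1  2  3  4  5  6
g(k):  0  0  1  1  2  0  0
So g(6) = 0.
Grundy values for heap B (subtraction set {3, 5}):
g(0) = mex{} = 0
g(1) = mex{} = 0
g(2) = mex{} = 0
g(3) = mex{0} = 1
g(4) = mex{0} = 1
g(5) = mex{0} = 1
g(6) = mex{0,1} = 2
g(7) = mex{0,1} = 2
g(8) = mex{1} = 0
So g(8) = 0.
Heap C is a plain Nim heap of size 6, so its Grundy value is 6.
By the Sprague-Grundy theorem, the Grundy value of a sum of independent games is the XOR of the component values.
Combined value = 0 XOR 0 XOR 6 = 6.

6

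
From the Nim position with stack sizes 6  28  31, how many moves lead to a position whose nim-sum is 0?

3

Write each in binary and XOR column by column:
  00110  (6)
  11100  (28)
  11111  (31)
  -----
  00101  (5)
The overall nim-sum is X = 5. A stack of size p has a winning move iff p XOR X < p (reduce it to p XOR X).
  6: 6 XOR 5 = 3 < 6 — winning move (to 3).
  28: 28 XOR 5 = 25 < 28 — winning move (to 25).
  31: 31 XOR 5 = 26 < 31 — winning move (to 26).
That gives 3 winning moves.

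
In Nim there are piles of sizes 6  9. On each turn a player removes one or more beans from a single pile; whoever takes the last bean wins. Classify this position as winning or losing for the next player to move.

Winning position

In binary:
  0110  (6)
  1001  (9)
  ----
  1111  (15)
The nim-sum is 15 ≠ 0, so this is an N-position: the player to move can win.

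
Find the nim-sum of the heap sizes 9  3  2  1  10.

3

Nim-sum: 9 ^ 3 ^ 2 ^ 1 ^ 10 = 3.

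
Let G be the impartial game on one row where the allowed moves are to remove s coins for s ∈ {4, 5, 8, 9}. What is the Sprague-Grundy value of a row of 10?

2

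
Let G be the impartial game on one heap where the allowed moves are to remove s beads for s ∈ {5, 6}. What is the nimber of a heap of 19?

Grundy values for subtraction set {5, 6}:
k:     0  1  2  3  4  5  6  7  8  9 10 11 12 13 14 15 16 17 18 19
g(k):  0  0  0  0  0  1  1  1  1  1  2  0  0  0  0  0  1  1  1  1
So g(19) = 1.

1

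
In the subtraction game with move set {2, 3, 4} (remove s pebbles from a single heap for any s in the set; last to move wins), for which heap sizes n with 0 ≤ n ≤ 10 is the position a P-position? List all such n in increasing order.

0, 1, 6, 7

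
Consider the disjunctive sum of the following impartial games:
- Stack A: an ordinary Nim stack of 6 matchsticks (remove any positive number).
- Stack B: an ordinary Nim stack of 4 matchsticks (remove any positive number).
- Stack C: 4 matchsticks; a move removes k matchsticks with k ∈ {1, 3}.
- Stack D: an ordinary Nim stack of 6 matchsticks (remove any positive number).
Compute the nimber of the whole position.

Stack A is a plain Nim stack of size 6, so its Grundy value is 6.
Stack B is a plain Nim stack of size 4, so its Grundy value is 4.
For stack C, compute g(0), g(1), … with moves {1, 3}:
k:     0  1  2  3  4
g(k):  0  1  0  1  0
So g(4) = 0.
Stack D is a plain Nim stack of size 6, so its Grundy value is 6.
By the Sprague-Grundy theorem, the Grundy value of a sum of independent games is the XOR of the component values.
Combined value = 6 ⊕ 4 ⊕ 0 ⊕ 6 = 4.

4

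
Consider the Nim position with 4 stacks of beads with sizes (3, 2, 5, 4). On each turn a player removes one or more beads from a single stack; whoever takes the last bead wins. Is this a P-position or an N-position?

P-position

Compute the nim-sum pairwise:
3 XOR 2 = 1
1 XOR 5 = 4
4 XOR 4 = 0
The nim-sum is 0, so this is a P-position: the player to move is in a losing position under optimal play.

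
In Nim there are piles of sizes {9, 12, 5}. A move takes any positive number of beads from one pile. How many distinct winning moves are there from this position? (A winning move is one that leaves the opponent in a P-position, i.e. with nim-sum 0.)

0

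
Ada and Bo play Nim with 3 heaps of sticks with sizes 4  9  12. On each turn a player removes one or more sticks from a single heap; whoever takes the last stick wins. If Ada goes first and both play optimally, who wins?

Write each in binary and XOR column by column:
  0100  (4)
  1001  (9)
  1100  (12)
  ----
  0001  (1)
The nim-sum is 1 ≠ 0, so this is an N-position: the player to move can win; Ada has a winning move.

Ada wins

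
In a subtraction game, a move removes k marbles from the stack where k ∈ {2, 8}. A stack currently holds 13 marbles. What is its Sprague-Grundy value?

Grundy values for subtraction set {2, 8}:
g(0) = mex{} = 0
g(1) = mex{} = 0
g(2) = mex{0} = 1
g(3) = mex{0} = 1
g(4) = mex{1} = 0
g(5) = mex{1} = 0
g(6) = mex{0} = 1
g(7) = mex{0} = 1
g(8) = mex{0,1} = 2
g(9) = mex{0,1} = 2
g(10) = mex{1,2} = 0
g(11) = mex{1,2} = 0
g(12) = mex{0} = 1
g(13) = mex{0} = 1
So g(13) = 1.

1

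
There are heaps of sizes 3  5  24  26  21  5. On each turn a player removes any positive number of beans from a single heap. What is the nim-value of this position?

Nim-sum: 3 XOR 5 XOR 24 XOR 26 XOR 21 XOR 5 = 20.

20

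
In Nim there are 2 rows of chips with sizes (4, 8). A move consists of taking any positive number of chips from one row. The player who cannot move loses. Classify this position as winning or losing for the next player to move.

Nim-sum: 4 ⊕ 8 = 12.
The nim-sum is 12 ≠ 0, so this is an N-position: the player to move can win.

Winning position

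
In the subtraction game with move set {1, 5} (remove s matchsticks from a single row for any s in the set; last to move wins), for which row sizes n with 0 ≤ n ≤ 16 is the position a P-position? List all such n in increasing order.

0, 2, 4, 6, 8, 10, 12, 14, 16

Grundy values for subtraction set {1, 5}:
k:     0  1  2  3  4  5  6  7  8  9 10 11 12 13 14 15 16
g(k):  0  1  0  1  0  1  0  1  0  1  0  1  0  1  0  1  0
The P-positions (g = 0) in 0..16 are 0, 2, 4, 6, 8, 10, 12, 14, 16.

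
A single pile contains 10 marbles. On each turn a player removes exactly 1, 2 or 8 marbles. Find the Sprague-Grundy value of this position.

1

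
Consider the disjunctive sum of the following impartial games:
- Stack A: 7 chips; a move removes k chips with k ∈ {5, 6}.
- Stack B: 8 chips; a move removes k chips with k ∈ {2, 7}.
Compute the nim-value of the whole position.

3

Build the Grundy sequence for stack A with g(k) = mex{g(k−s) : s ∈ {5, 6}, s ≤ k}:
g(0) = mex{} = 0
g(1) = mex{} = 0
g(2) = mex{} = 0
g(3) = mex{} = 0
g(4) = mex{} = 0
g(5) = mex{0} = 1
g(6) = mex{0} = 1
g(7) = mex{0} = 1
So g(7) = 1.
For stack B, compute g(0), g(1), … with moves {2, 7}:
k:     0  1  2  3  4  5  6  7  8
g(k):  0  0  1  1  0  0  1  1  2
So g(8) = 2.
By the Sprague-Grundy theorem, the Grundy value of a sum of independent games is the XOR of the component values.
Combined value = 1 XOR 2 = 3.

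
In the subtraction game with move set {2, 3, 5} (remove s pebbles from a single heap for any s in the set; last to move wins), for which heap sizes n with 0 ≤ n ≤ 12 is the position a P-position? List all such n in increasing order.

0, 1, 7, 8

Build the Grundy sequence with g(k) = mex{g(k−s) : s ∈ {2, 3, 5}, s ≤ k}:
g(0) = mex{} = 0
g(1) = mex{} = 0
g(2) = mex{0} = 1
g(3) = mex{0} = 1
g(4) = mex{0,1} = 2
g(5) = mex{0,1} = 2
g(6) = mex{0,1,2} = 3
g(7) = mex{1,2} = 0
g(8) = mex{1,2,3} = 0
g(9) = mex{0,2,3} = 1
g(10) = mex{0,2} = 1
g(11) = mex{0,1,3} = 2
g(12) = mex{0,1} = 2
The P-positions (g = 0) in 0..12 are 0, 1, 7, 8.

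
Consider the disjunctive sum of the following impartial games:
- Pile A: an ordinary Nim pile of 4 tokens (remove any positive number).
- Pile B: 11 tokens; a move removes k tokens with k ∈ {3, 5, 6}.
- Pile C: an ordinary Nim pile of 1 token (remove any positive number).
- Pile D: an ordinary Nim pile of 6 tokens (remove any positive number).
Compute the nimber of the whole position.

3

Pile A is a plain Nim pile of size 4, so its Grundy value is 4.
Grundy values for pile B (subtraction set {3, 5, 6}):
k:     0  1  2  3  4  5  6  7  8  9 10 11
g(k):  0  0  0  1  1  1  2  2  2  0  0  0
So g(11) = 0.
Pile C is a plain Nim pile of size 1, so its Grundy value is 1.
Pile D is a plain Nim pile of size 6, so its Grundy value is 6.
The value of a disjunctive sum is the nim-sum of the parts.
Combined value = 4 ⊕ 0 ⊕ 1 ⊕ 6 = 3.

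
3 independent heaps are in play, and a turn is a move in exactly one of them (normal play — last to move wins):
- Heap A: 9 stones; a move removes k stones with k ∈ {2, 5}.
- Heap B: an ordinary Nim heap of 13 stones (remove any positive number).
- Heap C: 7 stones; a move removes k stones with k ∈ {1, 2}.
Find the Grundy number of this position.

13

Grundy values for heap A (subtraction set {2, 5}):
g(0) = mex{} = 0
g(1) = mex{} = 0
g(2) = mex{0} = 1
g(3) = mex{0} = 1
g(4) = mex{1} = 0
g(5) = mex{0,1} = 2
g(6) = mex{0} = 1
g(7) = mex{1,2} = 0
g(8) = mex{1} = 0
g(9) = mex{0} = 1
So g(9) = 1.
Heap B is a plain Nim heap of size 13, so its Grundy value is 13.
Build the Grundy sequence for heap C with g(k) = mex{g(k−s) : s ∈ {1, 2}, s ≤ k}:
g(0) = mex{} = 0
g(1) = mex{0} = 1
g(2) = mex{0,1} = 2
g(3) = mex{1,2} = 0
g(4) = mex{0,2} = 1
g(5) = mex{0,1} = 2
g(6) = mex{1,2} = 0
g(7) = mex{0,2} = 1
So g(7) = 1.
By the Sprague-Grundy theorem, the Grundy value of a sum of independent games is the XOR of the component values.
Combined value = 1 ⊕ 13 ⊕ 1 = 13.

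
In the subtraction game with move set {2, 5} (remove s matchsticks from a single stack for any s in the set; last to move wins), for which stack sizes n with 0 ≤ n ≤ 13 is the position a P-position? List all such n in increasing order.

Grundy values for subtraction set {2, 5}:
g(0) = mex{} = 0
g(1) = mex{} = 0
g(2) = mex{0} = 1
g(3) = mex{0} = 1
g(4) = mex{1} = 0
g(5) = mex{0,1} = 2
g(6) = mex{0} = 1
g(7) = mex{1,2} = 0
g(8) = mex{1} = 0
g(9) = mex{0} = 1
g(10) = mex{0,2} = 1
g(11) = mex{1} = 0
g(12) = mex{0,1} = 2
g(13) = mex{0} = 1
The P-positions (g = 0) in 0..13 are 0, 1, 4, 7, 8, 11.

0, 1, 4, 7, 8, 11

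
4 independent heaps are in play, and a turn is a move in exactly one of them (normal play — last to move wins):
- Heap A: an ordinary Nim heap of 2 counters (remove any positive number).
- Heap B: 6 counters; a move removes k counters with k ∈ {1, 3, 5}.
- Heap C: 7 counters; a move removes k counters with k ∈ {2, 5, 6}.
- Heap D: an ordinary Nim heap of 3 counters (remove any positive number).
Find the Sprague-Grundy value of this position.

2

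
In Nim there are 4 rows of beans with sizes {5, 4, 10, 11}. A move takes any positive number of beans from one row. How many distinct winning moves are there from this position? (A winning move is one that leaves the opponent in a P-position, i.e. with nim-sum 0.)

0

Nim-sum: 5 ^ 4 ^ 10 ^ 11 = 0.
The nim-sum is already 0, so every move leaves a nonzero nim-sum — there are no winning moves.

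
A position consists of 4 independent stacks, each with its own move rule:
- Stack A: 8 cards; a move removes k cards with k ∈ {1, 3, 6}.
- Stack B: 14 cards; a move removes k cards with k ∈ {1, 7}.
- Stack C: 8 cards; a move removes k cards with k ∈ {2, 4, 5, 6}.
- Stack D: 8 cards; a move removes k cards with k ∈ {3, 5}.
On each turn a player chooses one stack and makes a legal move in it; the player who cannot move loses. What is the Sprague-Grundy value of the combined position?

2

For stack A, compute g(0), g(1), … with moves {1, 3, 6}:
g(0) = mex{} = 0
g(1) = mex{0} = 1
g(2) = mex{1} = 0
g(3) = mex{0} = 1
g(4) = mex{1} = 0
g(5) = mex{0} = 1
g(6) = mex{0,1} = 2
g(7) = mex{0,1,2} = 3
g(8) = mex{0,1,3} = 2
So g(8) = 2.
For stack B, compute g(0), g(1), … with moves {1, 7}:
g(0) = mex{} = 0
g(1) = mex{0} = 1
g(2) = mex{1} = 0
g(3) = mex{0} = 1
g(4) = mex{1} = 0
g(5) = mex{0} = 1
g(6) = mex{1} = 0
g(7) = mex{0} = 1
g(8) = mex{1} = 0
g(9) = mex{0} = 1
g(10) = mex{1} = 0
g(11) = mex{0} = 1
g(12) = mex{1} = 0
g(13) = mex{0} = 1
g(14) = mex{1} = 0
So g(14) = 0.
For stack C, compute g(0), g(1), … with moves {2, 4, 5, 6}:
k:     0  1  2  3  4  5  6  7  8
g(k):  0  0  1  1  2  2  3  3  0
So g(8) = 0.
Build the Grundy sequence for stack D with g(k) = mex{g(k−s) : s ∈ {3, 5}, s ≤ k}:
k:     0  1  2  3  4  5  6  7  8
g(k):  0  0  0  1  1  1  2  2  0
So g(8) = 0.
By the Sprague-Grundy theorem, the Grundy value of a sum of independent games is the XOR of the component values.
Combined value = 2 XOR 0 XOR 0 XOR 0 = 2.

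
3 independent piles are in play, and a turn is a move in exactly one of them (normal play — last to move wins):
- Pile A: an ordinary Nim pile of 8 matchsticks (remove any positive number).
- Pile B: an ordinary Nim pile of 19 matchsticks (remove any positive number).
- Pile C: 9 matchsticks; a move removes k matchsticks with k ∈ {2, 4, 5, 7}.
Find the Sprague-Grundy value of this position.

27

Pile A is a plain Nim pile of size 8, so its Grundy value is 8.
Pile B is a plain Nim pile of size 19, so its Grundy value is 19.
Build the Grundy sequence for pile C with g(k) = mex{g(k−s) : s ∈ {2, 4, 5, 7}, s ≤ k}:
k:     0  1  2  3  4  5  6  7  8  9
g(k):  0  0  1  1  2  2  3  3  4  0
So g(9) = 0.
The value of a disjunctive sum is the nim-sum of the parts.
Combined value = 8 ⊕ 19 ⊕ 0 = 27.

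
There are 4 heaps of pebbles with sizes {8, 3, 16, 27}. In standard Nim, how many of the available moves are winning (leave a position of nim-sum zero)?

0

Nim-sum: 8 ⊕ 3 ⊕ 16 ⊕ 27 = 0.
The nim-sum is already 0, so every move leaves a nonzero nim-sum — there are no winning moves.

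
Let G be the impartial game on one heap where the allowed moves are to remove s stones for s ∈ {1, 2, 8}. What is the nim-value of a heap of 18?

0

Grundy values for subtraction set {1, 2, 8}:
k:     0  1  2  3  4  5  6  7  8  9 10 11 12 13 14 15 16 17 18
g(k):  0  1  2  0  1  2  0  1  2  0  1  2  0  1  2  0  1  2  0
So g(18) = 0.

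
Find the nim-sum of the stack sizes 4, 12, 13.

Nim-sum: 4 ⊕ 12 ⊕ 13 = 5.

5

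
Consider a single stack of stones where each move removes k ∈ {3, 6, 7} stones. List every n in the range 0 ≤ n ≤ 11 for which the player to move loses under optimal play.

0, 1, 2, 10, 11

Grundy values for subtraction set {3, 6, 7}:
g(0) = mex{} = 0
g(1) = mex{} = 0
g(2) = mex{} = 0
g(3) = mex{0} = 1
g(4) = mex{0} = 1
g(5) = mex{0} = 1
g(6) = mex{0,1} = 2
g(7) = mex{0,1} = 2
g(8) = mex{0,1} = 2
g(9) = mex{0,1,2} = 3
g(10) = mex{1,2} = 0
g(11) = mex{1,2} = 0
The P-positions (g = 0) in 0..11 are 0, 1, 2, 10, 11.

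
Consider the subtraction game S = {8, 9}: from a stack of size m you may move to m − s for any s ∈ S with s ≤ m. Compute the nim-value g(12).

1

Grundy values for subtraction set {8, 9}:
k:     0  1  2  3  4  5  6  7  8  9 10 11 12
g(k):  0  0  0  0  0  0  0  0  1  1  1  1  1
So g(12) = 1.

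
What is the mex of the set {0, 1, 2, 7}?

3

The values 0, 1, 2 are all present; 3 is the first non-negative integer missing from the set.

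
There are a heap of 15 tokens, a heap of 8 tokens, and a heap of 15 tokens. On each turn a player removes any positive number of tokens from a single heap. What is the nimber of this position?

8

Bitwise XOR of the heap sizes:
  1111  (15)
  1000  (8)
  1111  (15)
  ----
  1000  (8)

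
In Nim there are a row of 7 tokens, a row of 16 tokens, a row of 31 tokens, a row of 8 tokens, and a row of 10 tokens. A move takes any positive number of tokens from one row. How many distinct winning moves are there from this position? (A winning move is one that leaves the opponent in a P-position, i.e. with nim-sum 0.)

Compute the nim-sum pairwise:
7 ^ 16 = 23
23 ^ 31 = 8
8 ^ 8 = 0
0 ^ 10 = 10
The overall nim-sum is X = 10. A row of size p has a winning move iff p XOR X < p (reduce it to p XOR X).
  7: 7 XOR 10 = 13 ≥ 7 — no move.
  16: 16 XOR 10 = 26 ≥ 16 — no move.
  31: 31 XOR 10 = 21 < 31 — winning move (to 21).
  8: 8 XOR 10 = 2 < 8 — winning move (to 2).
  10: 10 XOR 10 = 0 < 10 — winning move (to 0).
That gives 3 winning moves.

3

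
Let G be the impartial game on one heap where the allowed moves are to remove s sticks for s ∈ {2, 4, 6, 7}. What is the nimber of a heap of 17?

Grundy values for subtraction set {2, 4, 6, 7}:
k:     0  1  2  3  4  5  6  7  8  9 10 11 12 13 14 15 16 17
g(k):  0  0  1  1  2  2  3  3  4  0  0  1  1  2  2  3  3  4
So g(17) = 4.

4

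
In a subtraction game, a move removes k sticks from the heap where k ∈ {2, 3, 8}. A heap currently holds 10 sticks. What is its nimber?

Build the Grundy sequence with g(k) = mex{g(k−s) : s ∈ {2, 3, 8}, s ≤ k}:
g(0) = mex{} = 0
g(1) = mex{} = 0
g(2) = mex{0} = 1
g(3) = mex{0} = 1
g(4) = mex{0,1} = 2
g(5) = mex{1} = 0
g(6) = mex{1,2} = 0
g(7) = mex{0,2} = 1
g(8) = mex{0} = 1
g(9) = mex{0,1} = 2
g(10) = mex{1} = 0
So g(10) = 0.

0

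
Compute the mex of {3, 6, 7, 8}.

0

0 is not in the set, so the mex is 0.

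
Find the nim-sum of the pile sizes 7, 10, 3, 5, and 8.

3

Compute the nim-sum pairwise:
7 XOR 10 = 13
13 XOR 3 = 14
14 XOR 5 = 11
11 XOR 8 = 3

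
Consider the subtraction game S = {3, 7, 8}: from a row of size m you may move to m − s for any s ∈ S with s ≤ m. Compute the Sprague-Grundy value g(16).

0

Grundy values for subtraction set {3, 7, 8}:
k:     0  1  2  3  4  5  6  7  8  9 10 11 12 13 14 15 16
g(k):  0  0  0  1  1  1  0  2  2  1  3  0  0  2  1  1  0
So g(16) = 0.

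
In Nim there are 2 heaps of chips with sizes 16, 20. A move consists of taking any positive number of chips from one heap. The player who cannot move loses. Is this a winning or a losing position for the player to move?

Winning position

Nim-sum: 16 ⊕ 20 = 4.
The nim-sum is 4 ≠ 0, so this is an N-position: the player to move can win.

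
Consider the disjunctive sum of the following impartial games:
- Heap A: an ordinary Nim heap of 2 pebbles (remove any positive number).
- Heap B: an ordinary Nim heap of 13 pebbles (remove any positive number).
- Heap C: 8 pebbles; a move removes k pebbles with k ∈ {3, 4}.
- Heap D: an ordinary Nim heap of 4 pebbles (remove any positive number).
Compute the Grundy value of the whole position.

11

Heap A is a plain Nim heap of size 2, so its Grundy value is 2.
Heap B is a plain Nim heap of size 13, so its Grundy value is 13.
For heap C, compute g(0), g(1), … with moves {3, 4}:
g(0) = mex{} = 0
g(1) = mex{} = 0
g(2) = mex{} = 0
g(3) = mex{0} = 1
g(4) = mex{0} = 1
g(5) = mex{0} = 1
g(6) = mex{0,1} = 2
g(7) = mex{1} = 0
g(8) = mex{1} = 0
So g(8) = 0.
Heap D is a plain Nim heap of size 4, so its Grundy value is 4.
The value of a disjunctive sum is the nim-sum of the parts.
Combined value = 2 ⊕ 13 ⊕ 0 ⊕ 4 = 11.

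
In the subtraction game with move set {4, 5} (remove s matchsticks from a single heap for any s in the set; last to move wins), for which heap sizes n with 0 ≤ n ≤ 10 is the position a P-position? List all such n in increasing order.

0, 1, 2, 3, 9, 10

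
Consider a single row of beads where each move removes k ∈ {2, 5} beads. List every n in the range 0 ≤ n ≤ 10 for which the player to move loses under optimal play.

Build the Grundy sequence with g(k) = mex{g(k−s) : s ∈ {2, 5}, s ≤ k}:
k:     0  1  2  3  4  5  6  7  8  9 10
g(k):  0  0  1  1  0  2  1  0  0  1  1
The P-positions (g = 0) in 0..10 are 0, 1, 4, 7, 8.

0, 1, 4, 7, 8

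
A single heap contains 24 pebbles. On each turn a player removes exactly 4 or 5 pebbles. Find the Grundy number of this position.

1

Build the Grundy sequence with g(k) = mex{g(k−s) : s ∈ {4, 5}, s ≤ k}:
k:     0  1  2  3  4  5  6  7  8  9 10 11 12 13 14 15 16 17 18 19 20 21 22 23 24
g(k):  0  0  0  0  1  1  1  1  2  0  0  0  0  1  1  1  1  2  0  0  0  0  1  1  1
So g(24) = 1.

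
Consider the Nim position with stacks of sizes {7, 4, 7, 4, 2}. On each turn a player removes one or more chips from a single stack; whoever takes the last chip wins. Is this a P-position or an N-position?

N-position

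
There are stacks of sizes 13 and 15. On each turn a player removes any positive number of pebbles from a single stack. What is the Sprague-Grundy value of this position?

2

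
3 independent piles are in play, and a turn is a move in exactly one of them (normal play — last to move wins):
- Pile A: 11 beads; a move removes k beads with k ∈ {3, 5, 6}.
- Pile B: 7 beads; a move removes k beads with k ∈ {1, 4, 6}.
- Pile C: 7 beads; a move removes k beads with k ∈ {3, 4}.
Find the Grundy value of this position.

0

For pile A, compute g(0), g(1), … with moves {3, 5, 6}:
k:     0  1  2  3  4  5  6  7  8  9 10 11
g(k):  0  0  0  1  1  1  2  2  2  0  0  0
So g(11) = 0.
Grundy values for pile B (subtraction set {1, 4, 6}):
g(0) = mex{} = 0
g(1) = mex{0} = 1
g(2) = mex{1} = 0
g(3) = mex{0} = 1
g(4) = mex{0,1} = 2
g(5) = mex{1,2} = 0
g(6) = mex{0} = 1
g(7) = mex{1} = 0
So g(7) = 0.
Build the Grundy sequence for pile C with g(k) = mex{g(k−s) : s ∈ {3, 4}, s ≤ k}:
k:     0  1  2  3  4  5  6  7
g(k):  0  0  0  1  1  1  2  0
So g(7) = 0.
By the Sprague-Grundy theorem, the Grundy value of a sum of independent games is the XOR of the component values.
Combined value = 0 ⊕ 0 ⊕ 0 = 0.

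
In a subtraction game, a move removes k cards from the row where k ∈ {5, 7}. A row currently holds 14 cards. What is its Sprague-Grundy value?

Grundy values for subtraction set {5, 7}:
g(0) = mex{} = 0
g(1) = mex{} = 0
g(2) = mex{} = 0
g(3) = mex{} = 0
g(4) = mex{} = 0
g(5) = mex{0} = 1
g(6) = mex{0} = 1
g(7) = mex{0} = 1
g(8) = mex{0} = 1
g(9) = mex{0} = 1
g(10) = mex{0,1} = 2
g(11) = mex{0,1} = 2
g(12) = mex{1} = 0
g(13) = mex{1} = 0
g(14) = mex{1} = 0
So g(14) = 0.

0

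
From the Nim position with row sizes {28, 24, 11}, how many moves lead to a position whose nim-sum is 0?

Compute the nim-sum pairwise:
28 XOR 24 = 4
4 XOR 11 = 15
The overall nim-sum is X = 15. A row of size p has a winning move iff p XOR X < p (reduce it to p XOR X).
  28: 28 XOR 15 = 19 < 28 — winning move (to 19).
  24: 24 XOR 15 = 23 < 24 — winning move (to 23).
  11: 11 XOR 15 = 4 < 11 — winning move (to 4).
That gives 3 winning moves.

3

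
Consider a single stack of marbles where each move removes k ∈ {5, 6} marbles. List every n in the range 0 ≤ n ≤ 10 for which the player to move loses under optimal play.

0, 1, 2, 3, 4

Compute g(0), g(1), … for moves {5, 6}:
k:     0  1  2  3  4  5  6  7  8  9 10
g(k):  0  0  0  0  0  1  1  1  1  1  2
The P-positions (g = 0) in 0..10 are 0, 1, 2, 3, 4.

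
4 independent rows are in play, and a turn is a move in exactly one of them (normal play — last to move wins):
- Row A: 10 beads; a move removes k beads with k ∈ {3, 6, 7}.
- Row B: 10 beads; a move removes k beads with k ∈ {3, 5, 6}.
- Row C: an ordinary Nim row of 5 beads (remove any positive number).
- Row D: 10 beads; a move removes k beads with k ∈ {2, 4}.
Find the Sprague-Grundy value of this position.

Grundy values for row A (subtraction set {3, 6, 7}):
g(0) = mex{} = 0
g(1) = mex{} = 0
g(2) = mex{} = 0
g(3) = mex{0} = 1
g(4) = mex{0} = 1
g(5) = mex{0} = 1
g(6) = mex{0,1} = 2
g(7) = mex{0,1} = 2
g(8) = mex{0,1} = 2
g(9) = mex{0,1,2} = 3
g(10) = mex{1,2} = 0
So g(10) = 0.
Grundy values for row B (subtraction set {3, 5, 6}):
g(0) = mex{} = 0
g(1) = mex{} = 0
g(2) = mex{} = 0
g(3) = mex{0} = 1
g(4) = mex{0} = 1
g(5) = mex{0} = 1
g(6) = mex{0,1} = 2
g(7) = mex{0,1} = 2
g(8) = mex{0,1} = 2
g(9) = mex{1,2} = 0
g(10) = mex{1,2} = 0
So g(10) = 0.
Row C is a plain Nim row of size 5, so its Grundy value is 5.
Build the Grundy sequence for row D with g(k) = mex{g(k−s) : s ∈ {2, 4}, s ≤ k}:
g(0) = mex{} = 0
g(1) = mex{} = 0
g(2) = mex{0} = 1
g(3) = mex{0} = 1
g(4) = mex{0,1} = 2
g(5) = mex{0,1} = 2
g(6) = mex{1,2} = 0
g(7) = mex{1,2} = 0
g(8) = mex{0,2} = 1
g(9) = mex{0,2} = 1
g(10) = mex{0,1} = 2
So g(10) = 2.
By the Sprague-Grundy theorem, the Grundy value of a sum of independent games is the XOR of the component values.
Combined value = 0 XOR 0 XOR 5 XOR 2 = 7.

7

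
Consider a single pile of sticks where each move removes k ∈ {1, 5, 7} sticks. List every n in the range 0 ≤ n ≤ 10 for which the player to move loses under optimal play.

0, 2, 4, 6, 8, 10

Compute g(0), g(1), … for moves {1, 5, 7}:
g(0) = mex{} = 0
g(1) = mex{0} = 1
g(2) = mex{1} = 0
g(3) = mex{0} = 1
g(4) = mex{1} = 0
g(5) = mex{0} = 1
g(6) = mex{1} = 0
g(7) = mex{0} = 1
g(8) = mex{1} = 0
g(9) = mex{0} = 1
g(10) = mex{1} = 0
The P-positions (g = 0) in 0..10 are 0, 2, 4, 6, 8, 10.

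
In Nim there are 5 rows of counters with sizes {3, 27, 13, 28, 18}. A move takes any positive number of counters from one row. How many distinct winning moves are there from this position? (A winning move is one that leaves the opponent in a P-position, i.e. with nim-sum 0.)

Compute the nim-sum pairwise:
3 XOR 27 = 24
24 XOR 13 = 21
21 XOR 28 = 9
9 XOR 18 = 27
The overall nim-sum is X = 27. A row of size p has a winning move iff p XOR X < p (reduce it to p XOR X).
  3: 3 XOR 27 = 24 ≥ 3 — no move.
  27: 27 XOR 27 = 0 < 27 — winning move (to 0).
  13: 13 XOR 27 = 22 ≥ 13 — no move.
  28: 28 XOR 27 = 7 < 28 — winning move (to 7).
  18: 18 XOR 27 = 9 < 18 — winning move (to 9).
That gives 3 winning moves.

3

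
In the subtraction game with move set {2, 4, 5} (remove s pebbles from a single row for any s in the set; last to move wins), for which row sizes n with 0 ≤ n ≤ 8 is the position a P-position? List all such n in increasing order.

0, 1, 7, 8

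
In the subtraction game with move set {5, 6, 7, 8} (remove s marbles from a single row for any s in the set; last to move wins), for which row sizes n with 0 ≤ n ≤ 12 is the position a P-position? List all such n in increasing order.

Grundy values for subtraction set {5, 6, 7, 8}:
g(0) = mex{} = 0
g(1) = mex{} = 0
g(2) = mex{} = 0
g(3) = mex{} = 0
g(4) = mex{} = 0
g(5) = mex{0} = 1
g(6) = mex{0} = 1
g(7) = mex{0} = 1
g(8) = mex{0} = 1
g(9) = mex{0} = 1
g(10) = mex{0,1} = 2
g(11) = mex{0,1} = 2
g(12) = mex{0,1} = 2
The P-positions (g = 0) in 0..12 are 0, 1, 2, 3, 4.

0, 1, 2, 3, 4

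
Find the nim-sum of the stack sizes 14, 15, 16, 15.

30

In binary:
  01110  (14)
  01111  (15)
  10000  (16)
  01111  (15)
  -----
  11110  (30)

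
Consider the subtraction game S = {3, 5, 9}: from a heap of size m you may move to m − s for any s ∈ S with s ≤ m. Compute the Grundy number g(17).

Grundy values for subtraction set {3, 5, 9}:
k:     0  1  2  3  4  5  6  7  8  9 10 11 12 13 14 15 16 17
g(k):  0  0  0  1  1  1  2  2  0  3  3  1  0  2  0  1  0  1
So g(17) = 1.

1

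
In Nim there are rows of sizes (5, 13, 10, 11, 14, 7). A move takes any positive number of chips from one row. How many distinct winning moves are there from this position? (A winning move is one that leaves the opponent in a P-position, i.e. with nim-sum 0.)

Bitwise XOR of the heap sizes:
  0101  (5)
  1101  (13)
  1010  (10)
  1011  (11)
  1110  (14)
  0111  (7)
  ----
  0000  (0)
The nim-sum is already 0, so every move leaves a nonzero nim-sum — there are no winning moves.

0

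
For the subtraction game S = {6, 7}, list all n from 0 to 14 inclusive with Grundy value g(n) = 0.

0, 1, 2, 3, 4, 5, 13, 14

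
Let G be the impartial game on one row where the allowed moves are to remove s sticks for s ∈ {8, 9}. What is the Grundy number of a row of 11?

Build the Grundy sequence with g(k) = mex{g(k−s) : s ∈ {8, 9}, s ≤ k}:
g(0) = mex{} = 0
g(1) = mex{} = 0
g(2) = mex{} = 0
g(3) = mex{} = 0
g(4) = mex{} = 0
g(5) = mex{} = 0
g(6) = mex{} = 0
g(7) = mex{} = 0
g(8) = mex{0} = 1
g(9) = mex{0} = 1
g(10) = mex{0} = 1
g(11) = mex{0} = 1
So g(11) = 1.

1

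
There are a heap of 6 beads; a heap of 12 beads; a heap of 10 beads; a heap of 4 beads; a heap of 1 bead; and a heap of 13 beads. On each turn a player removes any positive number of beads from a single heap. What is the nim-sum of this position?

Nim-sum: 6 ⊕ 12 ⊕ 10 ⊕ 4 ⊕ 1 ⊕ 13 = 8.

8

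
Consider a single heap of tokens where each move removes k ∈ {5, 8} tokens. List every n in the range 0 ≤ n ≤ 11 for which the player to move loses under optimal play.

Build the Grundy sequence with g(k) = mex{g(k−s) : s ∈ {5, 8}, s ≤ k}:
k:     0  1  2  3  4  5  6  7  8  9 10 11
g(k):  0  0  0  0  0  1  1  1  1  1  2  2
The P-positions (g = 0) in 0..11 are 0, 1, 2, 3, 4.

0, 1, 2, 3, 4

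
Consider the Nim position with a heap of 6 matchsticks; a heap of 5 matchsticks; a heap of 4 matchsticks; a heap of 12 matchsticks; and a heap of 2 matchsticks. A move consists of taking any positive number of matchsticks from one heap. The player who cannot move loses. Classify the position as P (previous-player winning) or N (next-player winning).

In binary:
  0110  (6)
  0101  (5)
  0100  (4)
  1100  (12)
  0010  (2)
  ----
  1001  (9)
The nim-sum is 9 ≠ 0, so this is an N-position: the player to move can win.

N-position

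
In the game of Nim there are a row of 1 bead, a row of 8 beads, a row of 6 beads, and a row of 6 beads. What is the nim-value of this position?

9

Compute the nim-sum pairwise:
1 XOR 8 = 9
9 XOR 6 = 15
15 XOR 6 = 9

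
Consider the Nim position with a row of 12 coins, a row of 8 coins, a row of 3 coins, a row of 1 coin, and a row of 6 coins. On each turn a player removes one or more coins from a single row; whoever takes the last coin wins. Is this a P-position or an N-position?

P-position

In binary:
  1100  (12)
  1000  (8)
  0011  (3)
  0001  (1)
  0110  (6)
  ----
  0000  (0)
The nim-sum is 0, so this is a P-position: the player to move is in a losing position under optimal play.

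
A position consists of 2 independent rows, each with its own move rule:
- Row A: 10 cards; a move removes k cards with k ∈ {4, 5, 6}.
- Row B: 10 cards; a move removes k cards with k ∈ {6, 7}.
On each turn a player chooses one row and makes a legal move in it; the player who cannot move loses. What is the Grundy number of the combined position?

1

Grundy values for row A (subtraction set {4, 5, 6}):
g(0) = mex{} = 0
g(1) = mex{} = 0
g(2) = mex{} = 0
g(3) = mex{} = 0
g(4) = mex{0} = 1
g(5) = mex{0} = 1
g(6) = mex{0} = 1
g(7) = mex{0} = 1
g(8) = mex{0,1} = 2
g(9) = mex{0,1} = 2
g(10) = mex{1} = 0
So g(10) = 0.
Grundy values for row B (subtraction set {6, 7}):
k:     0  1  2  3  4  5  6  7  8  9 10
g(k):  0  0  0  0  0  0  1  1  1  1  1
So g(10) = 1.
By the Sprague-Grundy theorem, the Grundy value of a sum of independent games is the XOR of the component values.
Combined value = 0 ⊕ 1 = 1.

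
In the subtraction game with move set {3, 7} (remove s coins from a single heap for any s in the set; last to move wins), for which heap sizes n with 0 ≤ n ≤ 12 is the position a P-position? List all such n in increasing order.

0, 1, 2, 6, 10, 11, 12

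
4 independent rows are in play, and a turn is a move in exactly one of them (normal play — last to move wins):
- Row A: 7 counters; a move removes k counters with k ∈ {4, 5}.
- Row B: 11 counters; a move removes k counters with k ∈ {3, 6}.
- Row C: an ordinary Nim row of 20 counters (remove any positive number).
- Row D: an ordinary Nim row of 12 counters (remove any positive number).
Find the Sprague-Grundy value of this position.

Grundy values for row A (subtraction set {4, 5}):
g(0) = mex{} = 0
g(1) = mex{} = 0
g(2) = mex{} = 0
g(3) = mex{} = 0
g(4) = mex{0} = 1
g(5) = mex{0} = 1
g(6) = mex{0} = 1
g(7) = mex{0} = 1
So g(7) = 1.
Build the Grundy sequence for row B with g(k) = mex{g(k−s) : s ∈ {3, 6}, s ≤ k}:
k:     0  1  2  3  4  5  6  7  8  9 10 11
g(k):  0  0  0  1  1  1  2  2  2  0  0  0
So g(11) = 0.
Row C is a plain Nim row of size 20, so its Grundy value is 20.
Row D is a plain Nim row of size 12, so its Grundy value is 12.
The value of a disjunctive sum is the nim-sum of the parts.
Combined value = 1 ⊕ 0 ⊕ 20 ⊕ 12 = 25.

25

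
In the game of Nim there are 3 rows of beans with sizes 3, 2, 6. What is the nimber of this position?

7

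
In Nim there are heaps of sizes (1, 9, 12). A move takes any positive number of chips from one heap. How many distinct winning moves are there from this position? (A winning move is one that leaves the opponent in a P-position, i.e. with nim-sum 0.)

1

Compute the nim-sum pairwise:
1 ⊕ 9 = 8
8 ⊕ 12 = 4
The overall nim-sum is X = 4. A heap of size p has a winning move iff p XOR X < p (reduce it to p XOR X).
  1: 1 XOR 4 = 5 ≥ 1 — no move.
  9: 9 XOR 4 = 13 ≥ 9 — no move.
  12: 12 XOR 4 = 8 < 12 — winning move (to 8).
That gives 1 winning move.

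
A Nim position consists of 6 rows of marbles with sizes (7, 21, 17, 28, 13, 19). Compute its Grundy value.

In binary:
  00111  (7)
  10101  (21)
  10001  (17)
  11100  (28)
  01101  (13)
  10011  (19)
  -----
  00001  (1)

1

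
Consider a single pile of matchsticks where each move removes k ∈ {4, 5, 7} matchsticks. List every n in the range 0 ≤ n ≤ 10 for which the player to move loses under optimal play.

0, 1, 2, 3

Compute g(0), g(1), … for moves {4, 5, 7}:
g(0) = mex{} = 0
g(1) = mex{} = 0
g(2) = mex{} = 0
g(3) = mex{} = 0
g(4) = mex{0} = 1
g(5) = mex{0} = 1
g(6) = mex{0} = 1
g(7) = mex{0} = 1
g(8) = mex{0,1} = 2
g(9) = mex{0,1} = 2
g(10) = mex{0,1} = 2
The P-positions (g = 0) in 0..10 are 0, 1, 2, 3.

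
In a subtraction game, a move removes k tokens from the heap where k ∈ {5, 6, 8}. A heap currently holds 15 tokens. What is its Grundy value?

Compute g(0), g(1), … for moves {5, 6, 8}:
k:     0  1  2  3  4  5  6  7  8  9 10 11 12 13 14 15
g(k):  0  0  0  0  0  1  1  1  1  1  2  2  2  0  0  0
So g(15) = 0.

0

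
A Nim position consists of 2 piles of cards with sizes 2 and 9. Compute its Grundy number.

Nim-sum: 2 ^ 9 = 11.

11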